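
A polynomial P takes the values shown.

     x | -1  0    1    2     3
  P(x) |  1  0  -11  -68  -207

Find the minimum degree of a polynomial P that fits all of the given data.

3

Forward differences of the values at x = -1, 0, 1, 2, 3:
  P  : 1  0  -11  -68  -207
  Δ  : -1  -11  -57  -139
  Δ^2: -10  -46  -82
  Δ^3: -36  -36
  Δ^4: 0
The third differences are constant (-36) and nonzero, while all higher differences vanish, so the minimal degree is 3.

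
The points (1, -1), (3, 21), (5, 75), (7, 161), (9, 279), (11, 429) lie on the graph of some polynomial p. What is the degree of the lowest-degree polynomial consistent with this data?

2

Forward differences of the values at x = 1, 3, 5, 7, 9, 11:
  p  : -1  21  75  161  279  429
  Δ  : 22  54  86  118  150
  Δ^2: 32  32  32  32
  Δ^3: 0  0  0
  Δ^4: 0  0
  Δ^5: 0
The second differences are constant (32) and nonzero, while all higher differences vanish, so the minimal degree is 2.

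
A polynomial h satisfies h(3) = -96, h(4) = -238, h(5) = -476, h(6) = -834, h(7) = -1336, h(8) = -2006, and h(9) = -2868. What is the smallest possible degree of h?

Forward differences of the values at t = 3, 4, 5, 6, 7, 8, 9:
  h  : -96  -238  -476  -834  -1336  -2006  -2868
  Δ  : -142  -238  -358  -502  -670  -862
  Δ^2: -96  -120  -144  -168  -192
  Δ^3: -24  -24  -24  -24
  Δ^4: 0  0  0
  Δ^5: 0  0
  Δ^6: 0
The third differences are constant (-24) and nonzero, while all higher differences vanish, so the minimal degree is 3.

3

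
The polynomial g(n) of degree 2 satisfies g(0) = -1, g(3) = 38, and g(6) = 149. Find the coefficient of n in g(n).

1

Write g(n) = an^2 + bn + c. Substituting each data point gives a linear system:
  c = -1
  9a + 3b + c = 38
  36a + 6b + c = 149
Solving the system yields a = 4, b = 1, c = -1.
So g(n) = 4n² + n - 1.
The coefficient of n is 1.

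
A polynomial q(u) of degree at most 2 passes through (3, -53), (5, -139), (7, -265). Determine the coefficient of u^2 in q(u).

-5

Write q(u) = au^2 + bu + c. Substituting each data point gives a linear system:
  9a + 3b + c = -53
  25a + 5b + c = -139
  49a + 7b + c = -265
Solving the system yields a = -5, b = -3, c = 1.
So q(u) = -5u^2 - 3u + 1.
The leading coefficient is -5.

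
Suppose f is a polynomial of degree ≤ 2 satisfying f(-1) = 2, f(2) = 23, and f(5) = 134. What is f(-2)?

Forward differences of the values at x = -1, 2, 5:
  f  : 2  23  134
  Δ  : 21  111
  Δ^2: 90
The second differences are constant, confirming degree 2.
Interpolating (Newton forward form) and evaluating at x = -2 gives f(-2) = 15.

15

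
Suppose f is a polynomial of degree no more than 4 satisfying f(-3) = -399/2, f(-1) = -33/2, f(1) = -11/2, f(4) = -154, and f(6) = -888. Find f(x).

Write f(x) = ax^4 + bx^3 + cx^2 + dx + e. Substituting each data point gives a linear system:
  81a - 27b + 9c - 3d + e = -399/2
  a - b + c - d + e = -33/2
  a + b + c + d + e = -11/2
  256a + 64b + 16c + 4d + e = -154
  1296a + 216b + 36c + 6d + e = -888
Solving the system yields a = -1, b = 5/2, c = -4, d = 3, e = -6.
So f(x) = -x^4 + (5/2)x^3 - 4x^2 + 3x - 6.
Check: f(1) = -11/2. ✓

f(x) = -x^4 + (5/2)x^3 - 4x^2 + 3x - 6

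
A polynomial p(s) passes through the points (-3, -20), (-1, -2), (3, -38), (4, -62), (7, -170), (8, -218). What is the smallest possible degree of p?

2

Divided differences on the nodes -3, -1, 3, 4, 7, 8:
  order 0: -20  -2  -38  -62  -170  -218
  order 1: 9  -9  -24  -36  -48
  order 2: -3  -3  -3  -3
  order 3: 0  0  0
  order 4: 0  0
  order 5: 0
The order-2 divided differences are all -3 (nonzero) and every higher order vanishes, so the data lies on a polynomial of degree exactly 2.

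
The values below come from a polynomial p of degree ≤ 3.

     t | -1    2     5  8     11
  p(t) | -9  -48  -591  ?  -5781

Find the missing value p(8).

-2286

The 4 known points determine the degree-3 polynomial uniquely.
Write p(t) = at^3 + bt^2 + ct + d. Substituting each data point gives a linear system:
  -a + b - c + d = -9
  8a + 4b + 2c + d = -48
  125a + 25b + 5c + d = -591
  1331a + 121b + 11c + d = -5781
Solving the system yields a = -4, b = -4, c = 3, d = -6.
So p(t) = -4t^3 - 4t^2 + 3t - 6.
Then p(8) = -2286.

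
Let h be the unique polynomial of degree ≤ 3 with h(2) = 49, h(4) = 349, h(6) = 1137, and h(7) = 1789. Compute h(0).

Using the Lagrange interpolation formula with nodes 2, 4, 6, 7:
  L_0(x) = (x - 4)(x - 6)(x - 7) / -40
  L_1(x) = (x - 2)(x - 6)(x - 7) / 12
  L_2(x) = (x - 2)(x - 4)(x - 7) / -8
  L_3(x) = (x - 2)(x - 4)(x - 6) / 15
Then h(x) = 49·L_0(x) + 349·L_1(x) + 1137·L_2(x) + 1789·L_3(x).
Expanding and collecting terms gives h(x) = 5x^3 + x^2 + 4x - 3.
Evaluating at x = 0: h(0) = -3.

-3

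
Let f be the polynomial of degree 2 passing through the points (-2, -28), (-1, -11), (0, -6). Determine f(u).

f(u) = -6u^2 - u - 6

Write f(u) = au^2 + bu + c. Substituting each data point gives a linear system:
  4a - 2b + c = -28
  a - b + c = -11
  c = -6
Solving the system yields a = -6, b = -1, c = -6.
So f(u) = -6u² - u - 6.
Check: f(-1) = -11. ✓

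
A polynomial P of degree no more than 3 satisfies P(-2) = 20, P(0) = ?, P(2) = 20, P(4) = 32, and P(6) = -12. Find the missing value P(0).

0

On equispaced nodes a degree-3 polynomial has vanishing fourth forward difference, so
  P(-2) - 4·P(0) + 6·P(2) - 4·P(4) + P(6) = 0.
Substituting the known values and solving for P(0):
  -4·P(0) = 0
  P(0) = 0.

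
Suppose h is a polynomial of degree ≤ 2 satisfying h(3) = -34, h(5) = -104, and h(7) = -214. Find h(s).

Write h(s) = as^2 + bs + c. Substituting each data point gives a linear system:
  9a + 3b + c = -34
  25a + 5b + c = -104
  49a + 7b + c = -214
Solving the system yields a = -5, b = 5, c = -4.
So h(s) = -5s^2 + 5s - 4.
Check: h(3) = -34. ✓

h(s) = -5s^2 + 5s - 4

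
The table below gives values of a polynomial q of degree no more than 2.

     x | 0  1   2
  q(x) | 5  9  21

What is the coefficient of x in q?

0

Write q(x) = ax^2 + bx + c. Substituting each data point gives a linear system:
  c = 5
  a + b + c = 9
  4a + 2b + c = 21
Solving the system yields a = 4, b = 0, c = 5.
So q(x) = 4x² + 5.
The coefficient of x is 0.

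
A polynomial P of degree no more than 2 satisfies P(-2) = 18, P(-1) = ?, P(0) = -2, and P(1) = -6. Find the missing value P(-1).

On equispaced nodes a degree-2 polynomial has vanishing third forward difference, so
  - P(-2) + 3·P(-1) - 3·P(0) + P(1) = 0.
Substituting the known values and solving for P(-1):
  3·P(-1) = 18
  P(-1) = 6.

6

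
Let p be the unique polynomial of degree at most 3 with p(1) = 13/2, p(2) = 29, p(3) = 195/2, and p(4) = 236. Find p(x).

Write p(x) = ax^3 + bx^2 + cx + d. Substituting each data point gives a linear system:
  a + b + c + d = 13/2
  8a + 4b + 2c + d = 29
  27a + 9b + 3c + d = 195/2
  64a + 16b + 4c + d = 236
Solving the system yields a = 4, b = -1, c = -5/2, d = 6.
So p(x) = 4x³ - x² - (5/2)x + 6.
Check: p(1) = 13/2. ✓

p(x) = 4x^3 - x^2 - (5/2)x + 6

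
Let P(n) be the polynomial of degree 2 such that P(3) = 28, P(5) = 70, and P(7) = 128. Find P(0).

-5

Forward differences of the values at n = 3, 5, 7:
  P  : 28  70  128
  Δ  : 42  58
  Δ^2: 16
The second differences are constant, confirming degree 2.
Interpolating (Newton forward form) and evaluating at n = 0 gives P(0) = -5.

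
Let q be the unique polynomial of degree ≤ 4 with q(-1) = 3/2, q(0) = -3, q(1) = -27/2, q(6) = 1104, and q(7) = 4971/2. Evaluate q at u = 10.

Write q(u) = au^4 + bu^3 + cu^2 + du + e. Substituting each data point gives a linear system:
  a - b + c - d + e = 3/2
  e = -3
  a + b + c + d + e = -27/2
  1296a + 216b + 36c + 6d + e = 1104
  2401a + 343b + 49c + 7d + e = 4971/2
Solving the system yields a = 2, b = -6, c = -5, d = -3/2, e = -3.
So q(u) = 2u^4 - 6u^3 - 5u^2 - (3/2)u - 3.
Then q(10) = 13482.

13482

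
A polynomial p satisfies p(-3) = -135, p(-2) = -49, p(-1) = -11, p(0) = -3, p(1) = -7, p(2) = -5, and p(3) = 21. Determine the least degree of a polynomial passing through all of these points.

Forward differences of the values at s = -3, -2, -1, 0, 1, 2, 3:
  p  : -135  -49  -11  -3  -7  -5  21
  Δ  : 86  38  8  -4  2  26
  Δ^2: -48  -30  -12  6  24
  Δ^3: 18  18  18  18
  Δ^4: 0  0  0
  Δ^5: 0  0
  Δ^6: 0
The third differences are constant (18) and nonzero, while all higher differences vanish, so the minimal degree is 3.

3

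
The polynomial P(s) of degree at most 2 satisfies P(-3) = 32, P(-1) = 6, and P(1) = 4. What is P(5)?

Forward differences of the values at s = -3, -1, 1:
  P  : 32  6  4
  Δ  : -26  -2
  Δ^2: 24
The second differences are constant, confirming degree 2.
Interpolating (Newton forward form) and evaluating at s = 5 gives P(5) = 72.

72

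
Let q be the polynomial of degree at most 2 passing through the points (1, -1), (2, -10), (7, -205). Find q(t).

Write q(t) = at^2 + bt + c. Substituting each data point gives a linear system:
  a + b + c = -1
  4a + 2b + c = -10
  49a + 7b + c = -205
Solving the system yields a = -5, b = 6, c = -2.
So q(t) = -5t^2 + 6t - 2.
Check: q(1) = -1. ✓

q(t) = -5t^2 + 6t - 2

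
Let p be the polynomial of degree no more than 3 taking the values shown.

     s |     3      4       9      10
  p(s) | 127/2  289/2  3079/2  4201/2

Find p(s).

p(s) = 2s^3 + s^2 + 1/2

Write p(s) = as^3 + bs^2 + cs + d. Substituting each data point gives a linear system:
  27a + 9b + 3c + d = 127/2
  64a + 16b + 4c + d = 289/2
  729a + 81b + 9c + d = 3079/2
  1000a + 100b + 10c + d = 4201/2
Solving the system yields a = 2, b = 1, c = 0, d = 1/2.
So p(s) = 2s^3 + s^2 + 1/2.
Check: p(4) = 289/2. ✓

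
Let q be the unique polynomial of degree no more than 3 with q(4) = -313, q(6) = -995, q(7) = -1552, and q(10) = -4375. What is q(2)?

-47

Using the Lagrange interpolation formula with nodes 4, 6, 7, 10:
  L_0(s) = (s - 6)(s - 7)(s - 10) / -36
  L_1(s) = (s - 4)(s - 7)(s - 10) / 8
  L_2(s) = (s - 4)(s - 6)(s - 10) / -9
  L_3(s) = (s - 4)(s - 6)(s - 7) / 72
Then q(s) = -313·L_0(s) - 995·L_1(s) - 1552·L_2(s) - 4375·L_3(s).
Expanding and collecting terms gives q(s) = -4s^3 - 4s^2 + 3s - 5.
Evaluating at s = 2: q(2) = -47.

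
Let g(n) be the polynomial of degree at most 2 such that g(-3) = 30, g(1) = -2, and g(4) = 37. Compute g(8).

173

Using the Lagrange interpolation formula with nodes -3, 1, 4:
  L_0(n) = (n - 1)(n - 4) / 28
  L_1(n) = (n + 3)(n - 4) / -12
  L_2(n) = (n + 3)(n - 1) / 21
Then g(n) = 30·L_0(n) - 2·L_1(n) + 37·L_2(n).
Expanding and collecting terms gives g(n) = 3n^2 - 2n - 3.
Evaluating at n = 8: g(8) = 173.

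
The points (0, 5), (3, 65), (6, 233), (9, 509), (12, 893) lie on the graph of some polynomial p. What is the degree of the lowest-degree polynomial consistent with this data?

2

Forward differences of the values at u = 0, 3, 6, 9, 12:
  p  : 5  65  233  509  893
  Δ  : 60  168  276  384
  Δ^2: 108  108  108
  Δ^3: 0  0
  Δ^4: 0
The second differences are constant (108) and nonzero, while all higher differences vanish, so the minimal degree is 2.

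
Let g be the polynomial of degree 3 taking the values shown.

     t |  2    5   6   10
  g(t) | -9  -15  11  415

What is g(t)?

Write g(t) = at^3 + bt^2 + ct + d. Substituting each data point gives a linear system:
  8a + 4b + 2c + d = -9
  125a + 25b + 5c + d = -15
  216a + 36b + 6c + d = 11
  1000a + 100b + 10c + d = 415
Solving the system yields a = 1, b = -6, c = 1, d = 5.
So g(t) = t^3 - 6t^2 + t + 5.
Check: g(6) = 11. ✓

g(t) = t^3 - 6t^2 + t + 5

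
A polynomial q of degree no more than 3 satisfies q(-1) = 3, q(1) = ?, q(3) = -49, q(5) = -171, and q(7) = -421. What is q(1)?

-7

The 4 known points determine the degree-3 polynomial uniquely.
Write q(n) = an^3 + bn^2 + cn + d. Substituting each data point gives a linear system:
  -a + b - c + d = 3
  27a + 9b + 3c + d = -49
  125a + 25b + 5c + d = -171
  343a + 49b + 7c + d = -421
Solving the system yields a = -1, b = -1, c = -4, d = -1.
So q(n) = -n³ - n² - 4n - 1.
Then q(1) = -7.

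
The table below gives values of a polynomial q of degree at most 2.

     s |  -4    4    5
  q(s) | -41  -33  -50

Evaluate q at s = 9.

-158

Write q(s) = as^2 + bs + c. Substituting each data point gives a linear system:
  16a - 4b + c = -41
  16a + 4b + c = -33
  25a + 5b + c = -50
Solving the system yields a = -2, b = 1, c = -5.
So q(s) = -2s^2 + s - 5.
Then q(9) = -158.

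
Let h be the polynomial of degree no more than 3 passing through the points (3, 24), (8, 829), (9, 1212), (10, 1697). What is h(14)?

Using the Lagrange interpolation formula with nodes 3, 8, 9, 10:
  L_0(x) = (x - 8)(x - 9)(x - 10) / -210
  L_1(x) = (x - 3)(x - 9)(x - 10) / 10
  L_2(x) = (x - 3)(x - 8)(x - 10) / -6
  L_3(x) = (x - 3)(x - 8)(x - 9) / 14
Then h(x) = 24·L_0(x) + 829·L_1(x) + 1212·L_2(x) + 1697·L_3(x).
Expanding and collecting terms gives h(x) = 2x^3 - 3x^2 - 3.
Evaluating at x = 14: h(14) = 4897.

4897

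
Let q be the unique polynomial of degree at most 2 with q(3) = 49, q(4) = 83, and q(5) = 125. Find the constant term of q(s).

-5

Write q(s) = as^2 + bs + c. Substituting each data point gives a linear system:
  9a + 3b + c = 49
  16a + 4b + c = 83
  25a + 5b + c = 125
Solving the system yields a = 4, b = 6, c = -5.
So q(s) = 4s² + 6s - 5.
The constant term is -5.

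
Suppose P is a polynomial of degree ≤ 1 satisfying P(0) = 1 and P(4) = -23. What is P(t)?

P(t) = -6t + 1

Write P(t) = at + b. Substituting each data point gives a linear system:
  b = 1
  4a + b = -23
Solving the system yields a = -6, b = 1.
So P(t) = -6t + 1.
Check: P(0) = 1. ✓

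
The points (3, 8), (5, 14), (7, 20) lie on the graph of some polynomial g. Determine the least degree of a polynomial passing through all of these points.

1

Forward differences of the values at t = 3, 5, 7:
  g  : 8  14  20
  Δ  : 6  6
  Δ^2: 0
The first differences are constant (6) and nonzero, while all higher differences vanish, so the minimal degree is 1.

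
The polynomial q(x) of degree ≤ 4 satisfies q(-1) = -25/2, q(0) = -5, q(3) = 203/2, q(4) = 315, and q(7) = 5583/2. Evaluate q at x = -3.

-7/2

Write q(x) = ax^4 + bx^3 + cx^2 + dx + e. Substituting each data point gives a linear system:
  a - b + c - d + e = -25/2
  e = -5
  81a + 27b + 9c + 3d + e = 203/2
  256a + 64b + 16c + 4d + e = 315
  2401a + 343b + 49c + 7d + e = 5583/2
Solving the system yields a = 1, b = 3/2, c = -3, d = 4, e = -5.
So q(x) = x^4 + (3/2)x^3 - 3x^2 + 4x - 5.
Then q(-3) = -7/2.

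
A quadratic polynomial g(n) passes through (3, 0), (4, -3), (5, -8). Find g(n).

g(n) = -n^2 + 4n - 3

Write g(n) = an^2 + bn + c. Substituting each data point gives a linear system:
  9a + 3b + c = 0
  16a + 4b + c = -3
  25a + 5b + c = -8
Solving the system yields a = -1, b = 4, c = -3.
So g(n) = -n^2 + 4n - 3.
Check: g(4) = -3. ✓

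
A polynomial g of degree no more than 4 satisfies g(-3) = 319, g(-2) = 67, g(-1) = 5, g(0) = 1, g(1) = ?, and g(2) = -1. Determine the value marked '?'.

The 5 known points determine the degree-4 polynomial uniquely.
Write g(u) = au^4 + bu^3 + cu^2 + du + e. Substituting each data point gives a linear system:
  81a - 27b + 9c - 3d + e = 319
  16a - 8b + 4c - 2d + e = 67
  a - b + c - d + e = 5
  e = 1
  16a + 8b + 4c + 2d + e = -1
Solving the system yields a = 3, b = -4, c = -4, d = -1, e = 1.
So g(u) = 3u^4 - 4u^3 - 4u^2 - u + 1.
Then g(1) = -5.

-5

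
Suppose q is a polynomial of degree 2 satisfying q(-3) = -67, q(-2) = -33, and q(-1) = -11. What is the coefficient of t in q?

4

Write q(t) = at^2 + bt + c. Substituting each data point gives a linear system:
  9a - 3b + c = -67
  4a - 2b + c = -33
  a - b + c = -11
Solving the system yields a = -6, b = 4, c = -1.
So q(t) = -6t² + 4t - 1.
The coefficient of t is 4.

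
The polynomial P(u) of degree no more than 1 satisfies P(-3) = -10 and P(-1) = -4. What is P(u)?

P(u) = 3u - 1

Write P(u) = au + b. Substituting each data point gives a linear system:
  -3a + b = -10
  -a + b = -4
Solving the system yields a = 3, b = -1.
So P(u) = 3u - 1.
Check: P(-3) = -10. ✓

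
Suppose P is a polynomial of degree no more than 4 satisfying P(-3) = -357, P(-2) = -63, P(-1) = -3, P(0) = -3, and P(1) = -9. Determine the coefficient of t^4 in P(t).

-5

Write P(t) = at^4 + bt^3 + ct^2 + dt + e. Substituting each data point gives a linear system:
  81a - 27b + 9c - 3d + e = -357
  16a - 8b + 4c - 2d + e = -63
  a - b + c - d + e = -3
  e = -3
  a + b + c + d + e = -9
Solving the system yields a = -5, b = -1, c = 2, d = -2, e = -3.
So P(t) = -5t⁴ - t³ + 2t² - 2t - 3.
The leading coefficient is -5.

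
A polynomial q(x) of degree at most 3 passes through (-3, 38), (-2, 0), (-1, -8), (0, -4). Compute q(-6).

Write q(x) = ax^3 + bx^2 + cx + d. Substituting each data point gives a linear system:
  -27a + 9b - 3c + d = 38
  -8a + 4b - 2c + d = 0
  -a + b - c + d = -8
  d = -4
Solving the system yields a = -3, b = -3, c = 4, d = -4.
So q(x) = -3x^3 - 3x^2 + 4x - 4.
Then q(-6) = 512.

512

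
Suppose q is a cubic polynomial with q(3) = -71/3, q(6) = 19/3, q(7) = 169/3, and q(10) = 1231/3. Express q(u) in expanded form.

Write q(u) = au^3 + bu^2 + cu + d. Substituting each data point gives a linear system:
  27a + 9b + 3c + d = -71/3
  216a + 36b + 6c + d = 19/3
  343a + 49b + 7c + d = 169/3
  1000a + 100b + 10c + d = 1231/3
Solving the system yields a = 1, b = -6, c = 1, d = 1/3.
So q(u) = u^3 - 6u^2 + u + 1/3.
Check: q(6) = 19/3. ✓

q(u) = u^3 - 6u^2 + u + 1/3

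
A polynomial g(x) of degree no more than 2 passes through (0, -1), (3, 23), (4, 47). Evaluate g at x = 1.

Write g(x) = ax^2 + bx + c. Substituting each data point gives a linear system:
  c = -1
  9a + 3b + c = 23
  16a + 4b + c = 47
Solving the system yields a = 4, b = -4, c = -1.
So g(x) = 4x^2 - 4x - 1.
Then g(1) = -1.

-1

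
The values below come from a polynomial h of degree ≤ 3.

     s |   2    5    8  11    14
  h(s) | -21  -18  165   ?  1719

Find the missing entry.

690

The 4 known points determine the degree-3 polynomial uniquely.
Write h(s) = as^3 + bs^2 + cs + d. Substituting each data point gives a linear system:
  8a + 4b + 2c + d = -21
  125a + 25b + 5c + d = -18
  512a + 64b + 8c + d = 165
  2744a + 196b + 14c + d = 1719
Solving the system yields a = 1, b = -5, c = -3, d = -3.
So h(s) = s³ - 5s² - 3s - 3.
Then h(11) = 690.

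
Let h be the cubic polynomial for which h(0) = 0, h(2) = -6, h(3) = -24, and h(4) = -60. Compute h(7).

-336

Write h(x) = ax^3 + bx^2 + cx + d. Substituting each data point gives a linear system:
  d = 0
  8a + 4b + 2c + d = -6
  27a + 9b + 3c + d = -24
  64a + 16b + 4c + d = -60
Solving the system yields a = -1, b = 0, c = 1, d = 0.
So h(x) = -x³ + x.
Then h(7) = -336.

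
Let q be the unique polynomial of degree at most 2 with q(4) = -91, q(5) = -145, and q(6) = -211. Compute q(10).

Using the Lagrange interpolation formula with nodes 4, 5, 6:
  L_0(n) = (n - 5)(n - 6) / 2
  L_1(n) = (n - 4)(n - 6) / -1
  L_2(n) = (n - 4)(n - 5) / 2
Then q(n) = -91·L_0(n) - 145·L_1(n) - 211·L_2(n).
Expanding and collecting terms gives q(n) = -6n² + 5.
Evaluating at n = 10: q(10) = -595.

-595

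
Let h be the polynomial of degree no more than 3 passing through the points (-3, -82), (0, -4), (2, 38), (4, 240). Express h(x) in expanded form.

h(x) = 3x^3 + 2x^2 + 5x - 4

Using the Lagrange interpolation formula with nodes -3, 0, 2, 4:
  L_0(x) = x(x - 2)(x - 4) / -105
  L_1(x) = (x + 3)(x - 2)(x - 4) / 24
  L_2(x) = (x + 3)x(x - 4) / -20
  L_3(x) = (x + 3)x(x - 2) / 56
Then h(x) = -82·L_0(x) - 4·L_1(x) + 38·L_2(x) + 240·L_3(x).
Expanding and collecting terms gives h(x) = 3x^3 + 2x^2 + 5x - 4.
Check: h(2) = 38. ✓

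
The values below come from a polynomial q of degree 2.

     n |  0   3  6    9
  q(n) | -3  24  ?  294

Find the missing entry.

The 3 known points determine the degree-2 polynomial uniquely.
Write q(n) = an^2 + bn + c. Substituting each data point gives a linear system:
  c = -3
  9a + 3b + c = 24
  81a + 9b + c = 294
Solving the system yields a = 4, b = -3, c = -3.
So q(n) = 4n^2 - 3n - 3.
Then q(6) = 123.

123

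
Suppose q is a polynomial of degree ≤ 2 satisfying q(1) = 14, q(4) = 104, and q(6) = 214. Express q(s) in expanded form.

Using the Lagrange interpolation formula with nodes 1, 4, 6:
  L_0(s) = (s - 4)(s - 6) / 15
  L_1(s) = (s - 1)(s - 6) / -6
  L_2(s) = (s - 1)(s - 4) / 10
Then q(s) = 14·L_0(s) + 104·L_1(s) + 214·L_2(s).
Expanding and collecting terms gives q(s) = 5s^2 + 5s + 4.
Check: q(4) = 104. ✓

q(s) = 5s^2 + 5s + 4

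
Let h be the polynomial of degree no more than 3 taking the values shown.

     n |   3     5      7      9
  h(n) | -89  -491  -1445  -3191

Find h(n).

Write h(n) = an^3 + bn^2 + cn + d. Substituting each data point gives a linear system:
  27a + 9b + 3c + d = -89
  125a + 25b + 5c + d = -491
  343a + 49b + 7c + d = -1445
  729a + 81b + 9c + d = -3191
Solving the system yields a = -5, b = 6, c = -4, d = 4.
So h(n) = -5n³ + 6n² - 4n + 4.
Check: h(7) = -1445. ✓

h(n) = -5n^3 + 6n^2 - 4n + 4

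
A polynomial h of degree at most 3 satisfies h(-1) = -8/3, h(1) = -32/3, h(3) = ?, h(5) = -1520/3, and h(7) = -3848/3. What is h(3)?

-392/3

On equispaced nodes a degree-3 polynomial has vanishing fourth forward difference, so
  h(-1) - 4·h(1) + 6·h(3) - 4·h(5) + h(7) = 0.
Substituting the known values and solving for h(3):
  6·h(3) = -784
  h(3) = -392/3.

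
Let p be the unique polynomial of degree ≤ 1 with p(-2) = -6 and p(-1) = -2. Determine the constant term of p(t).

Write p(t) = at + b. Substituting each data point gives a linear system:
  -2a + b = -6
  -a + b = -2
Solving the system yields a = 4, b = 2.
So p(t) = 4t + 2.
The constant term is 2.

2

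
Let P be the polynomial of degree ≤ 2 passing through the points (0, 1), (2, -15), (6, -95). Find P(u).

P(u) = -2u^2 - 4u + 1

Using the Lagrange interpolation formula with nodes 0, 2, 6:
  L_0(u) = (u - 2)(u - 6) / 12
  L_1(u) = u(u - 6) / -8
  L_2(u) = u(u - 2) / 24
Then P(u) = 1·L_0(u) - 15·L_1(u) - 95·L_2(u).
Expanding and collecting terms gives P(u) = -2u^2 - 4u + 1.
Check: P(0) = 1. ✓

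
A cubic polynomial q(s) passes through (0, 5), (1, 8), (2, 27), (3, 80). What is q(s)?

q(s) = 3s^3 - s^2 + s + 5

Write q(s) = as^3 + bs^2 + cs + d. Substituting each data point gives a linear system:
  d = 5
  a + b + c + d = 8
  8a + 4b + 2c + d = 27
  27a + 9b + 3c + d = 80
Solving the system yields a = 3, b = -1, c = 1, d = 5.
So q(s) = 3s^3 - s^2 + s + 5.
Check: q(2) = 27. ✓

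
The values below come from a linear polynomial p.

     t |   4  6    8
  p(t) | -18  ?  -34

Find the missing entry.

-26

The 2 known points determine the degree-1 polynomial uniquely.
Write p(t) = at + b. Substituting each data point gives a linear system:
  4a + b = -18
  8a + b = -34
Solving the system yields a = -4, b = -2.
So p(t) = -4t - 2.
Then p(6) = -26.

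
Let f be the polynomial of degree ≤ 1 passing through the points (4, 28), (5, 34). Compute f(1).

Using the Lagrange interpolation formula with nodes 4, 5:
  L_0(n) = (n - 5) / -1
  L_1(n) = (n - 4) / 1
Then f(n) = 28·L_0(n) + 34·L_1(n).
Expanding and collecting terms gives f(n) = 6n + 4.
Evaluating at n = 1: f(1) = 10.

10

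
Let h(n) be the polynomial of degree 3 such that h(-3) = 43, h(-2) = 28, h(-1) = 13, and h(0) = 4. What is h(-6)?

28

Write h(n) = an^3 + bn^2 + cn + d. Substituting each data point gives a linear system:
  -27a + 9b - 3c + d = 43
  -8a + 4b - 2c + d = 28
  -a + b - c + d = 13
  d = 4
Solving the system yields a = 1, b = 6, c = -4, d = 4.
So h(n) = n^3 + 6n^2 - 4n + 4.
Then h(-6) = 28.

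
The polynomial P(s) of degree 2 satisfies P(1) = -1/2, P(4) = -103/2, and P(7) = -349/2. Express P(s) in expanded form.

P(s) = -4s^2 + 3s + 1/2

Write P(s) = as^2 + bs + c. Substituting each data point gives a linear system:
  a + b + c = -1/2
  16a + 4b + c = -103/2
  49a + 7b + c = -349/2
Solving the system yields a = -4, b = 3, c = 1/2.
So P(s) = -4s^2 + 3s + 1/2.
Check: P(4) = -103/2. ✓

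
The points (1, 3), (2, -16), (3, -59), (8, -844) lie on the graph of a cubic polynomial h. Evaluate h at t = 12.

-2516

Using the Lagrange interpolation formula with nodes 1, 2, 3, 8:
  L_0(t) = (t - 2)(t - 3)(t - 8) / -14
  L_1(t) = (t - 1)(t - 3)(t - 8) / 6
  L_2(t) = (t - 1)(t - 2)(t - 8) / -10
  L_3(t) = (t - 1)(t - 2)(t - 3) / 210
Then h(t) = 3·L_0(t) - 16·L_1(t) - 59·L_2(t) - 844·L_3(t).
Expanding and collecting terms gives h(t) = -t³ - 6t² + 6t + 4.
Evaluating at t = 12: h(12) = -2516.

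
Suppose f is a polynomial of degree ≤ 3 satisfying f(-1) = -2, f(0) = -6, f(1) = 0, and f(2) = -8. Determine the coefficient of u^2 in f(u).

Write f(u) = au^3 + bu^2 + cu + d. Substituting each data point gives a linear system:
  -a + b - c + d = -2
  d = -6
  a + b + c + d = 0
  8a + 4b + 2c + d = -8
Solving the system yields a = -4, b = 5, c = 5, d = -6.
So f(u) = -4u^3 + 5u^2 + 5u - 6.
The coefficient of u^2 is 5.

5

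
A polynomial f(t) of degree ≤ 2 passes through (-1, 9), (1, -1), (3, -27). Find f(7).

-127

Forward differences of the values at t = -1, 1, 3:
  f  : 9  -1  -27
  Δ  : -10  -26
  Δ^2: -16
The second differences are constant, confirming degree 2.
Interpolating (Newton forward form) and evaluating at t = 7 gives f(7) = -127.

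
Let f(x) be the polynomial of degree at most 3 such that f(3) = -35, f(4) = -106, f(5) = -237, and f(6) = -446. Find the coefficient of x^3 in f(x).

-3

Write f(x) = ax^3 + bx^2 + cx + d. Substituting each data point gives a linear system:
  27a + 9b + 3c + d = -35
  64a + 16b + 4c + d = -106
  125a + 25b + 5c + d = -237
  216a + 36b + 6c + d = -446
Solving the system yields a = -3, b = 6, c = -2, d = -2.
So f(x) = -3x³ + 6x² - 2x - 2.
The leading coefficient is -3.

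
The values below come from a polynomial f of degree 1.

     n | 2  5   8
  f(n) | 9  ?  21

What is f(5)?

15

On equispaced nodes a degree-1 polynomial has vanishing second forward difference, so
  f(2) - 2·f(5) + f(8) = 0.
Substituting the known values and solving for f(5):
  -2·f(5) = -30
  f(5) = 15.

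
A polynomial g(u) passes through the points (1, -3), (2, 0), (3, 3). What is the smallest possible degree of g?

Forward differences of the values at u = 1, 2, 3:
  g  : -3  0  3
  Δ  : 3  3
  Δ^2: 0
The first differences are constant (3) and nonzero, while all higher differences vanish, so the minimal degree is 1.

1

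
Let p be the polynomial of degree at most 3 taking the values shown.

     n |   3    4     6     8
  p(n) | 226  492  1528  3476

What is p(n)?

p(n) = 6n^3 + 6n^2 + 2n + 4

Write p(n) = an^3 + bn^2 + cn + d. Substituting each data point gives a linear system:
  27a + 9b + 3c + d = 226
  64a + 16b + 4c + d = 492
  216a + 36b + 6c + d = 1528
  512a + 64b + 8c + d = 3476
Solving the system yields a = 6, b = 6, c = 2, d = 4.
So p(n) = 6n^3 + 6n^2 + 2n + 4.
Check: p(6) = 1528. ✓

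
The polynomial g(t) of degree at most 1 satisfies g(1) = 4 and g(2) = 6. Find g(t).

Write g(t) = at + b. Substituting each data point gives a linear system:
  a + b = 4
  2a + b = 6
Solving the system yields a = 2, b = 2.
So g(t) = 2t + 2.
Check: g(1) = 4. ✓

g(t) = 2t + 2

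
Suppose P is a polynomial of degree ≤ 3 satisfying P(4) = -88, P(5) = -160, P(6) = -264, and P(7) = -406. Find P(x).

Using the Lagrange interpolation formula with nodes 4, 5, 6, 7:
  L_0(x) = (x - 5)(x - 6)(x - 7) / -6
  L_1(x) = (x - 4)(x - 6)(x - 7) / 2
  L_2(x) = (x - 4)(x - 5)(x - 7) / -2
  L_3(x) = (x - 4)(x - 5)(x - 6) / 6
Then P(x) = -88·L_0(x) - 160·L_1(x) - 264·L_2(x) - 406·L_3(x).
Expanding and collecting terms gives P(x) = -x³ - x² - 2x.
Check: P(6) = -264. ✓

P(x) = -x^3 - x^2 - 2x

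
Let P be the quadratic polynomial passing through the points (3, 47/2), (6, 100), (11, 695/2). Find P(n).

P(n) = 3n^2 - (3/2)n + 1

Write P(n) = an^2 + bn + c. Substituting each data point gives a linear system:
  9a + 3b + c = 47/2
  36a + 6b + c = 100
  121a + 11b + c = 695/2
Solving the system yields a = 3, b = -3/2, c = 1.
So P(n) = 3n² - (3/2)n + 1.
Check: P(6) = 100. ✓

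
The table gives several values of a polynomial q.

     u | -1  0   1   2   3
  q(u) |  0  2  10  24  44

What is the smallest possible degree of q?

Forward differences of the values at u = -1, 0, 1, 2, 3:
  q  : 0  2  10  24  44
  Δ  : 2  8  14  20
  Δ^2: 6  6  6
  Δ^3: 0  0
  Δ^4: 0
The second differences are constant (6) and nonzero, while all higher differences vanish, so the minimal degree is 2.

2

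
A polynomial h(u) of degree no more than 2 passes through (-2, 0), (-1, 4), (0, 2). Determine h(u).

h(u) = -3u^2 - 5u + 2

Write h(u) = au^2 + bu + c. Substituting each data point gives a linear system:
  4a - 2b + c = 0
  a - b + c = 4
  c = 2
Solving the system yields a = -3, b = -5, c = 2.
So h(u) = -3u^2 - 5u + 2.
Check: h(-2) = 0. ✓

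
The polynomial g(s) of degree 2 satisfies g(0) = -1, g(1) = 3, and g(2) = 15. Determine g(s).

g(s) = 4s^2 - 1

Write g(s) = as^2 + bs + c. Substituting each data point gives a linear system:
  c = -1
  a + b + c = 3
  4a + 2b + c = 15
Solving the system yields a = 4, b = 0, c = -1.
So g(s) = 4s^2 - 1.
Check: g(2) = 15. ✓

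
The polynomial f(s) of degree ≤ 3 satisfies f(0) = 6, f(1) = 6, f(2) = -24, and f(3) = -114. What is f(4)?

Write f(s) = as^3 + bs^2 + cs + d. Substituting each data point gives a linear system:
  d = 6
  a + b + c + d = 6
  8a + 4b + 2c + d = -24
  27a + 9b + 3c + d = -114
Solving the system yields a = -5, b = 0, c = 5, d = 6.
So f(s) = -5s^3 + 5s + 6.
Then f(4) = -294.

-294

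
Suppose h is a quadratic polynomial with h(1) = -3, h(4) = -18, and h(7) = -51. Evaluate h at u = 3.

-11

Forward differences of the values at u = 1, 4, 7:
  h  : -3  -18  -51
  Δ  : -15  -33
  Δ^2: -18
The second differences are constant, confirming degree 2.
Interpolating (Newton forward form) and evaluating at u = 3 gives h(3) = -11.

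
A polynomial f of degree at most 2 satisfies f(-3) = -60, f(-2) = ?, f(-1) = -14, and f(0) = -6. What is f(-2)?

-32

The 3 known points determine the degree-2 polynomial uniquely.
Write f(u) = au^2 + bu + c. Substituting each data point gives a linear system:
  9a - 3b + c = -60
  a - b + c = -14
  c = -6
Solving the system yields a = -5, b = 3, c = -6.
So f(u) = -5u^2 + 3u - 6.
Then f(-2) = -32.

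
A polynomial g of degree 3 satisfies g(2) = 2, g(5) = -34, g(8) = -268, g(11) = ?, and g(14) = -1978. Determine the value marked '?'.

The 4 known points determine the degree-3 polynomial uniquely.
Write g(u) = au^3 + bu^2 + cu + d. Substituting each data point gives a linear system:
  8a + 4b + 2c + d = 2
  125a + 25b + 5c + d = -34
  512a + 64b + 8c + d = -268
  2744a + 196b + 14c + d = -1978
Solving the system yields a = -1, b = 4, c = -1, d = -4.
So g(u) = -u³ + 4u² - u - 4.
Then g(11) = -862.

-862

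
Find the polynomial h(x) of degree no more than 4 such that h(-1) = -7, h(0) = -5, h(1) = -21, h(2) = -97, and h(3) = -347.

h(x) = -3x^4 - x^3 - 6x^2 - 6x - 5

Write h(x) = ax^4 + bx^3 + cx^2 + dx + e. Substituting each data point gives a linear system:
  a - b + c - d + e = -7
  e = -5
  a + b + c + d + e = -21
  16a + 8b + 4c + 2d + e = -97
  81a + 27b + 9c + 3d + e = -347
Solving the system yields a = -3, b = -1, c = -6, d = -6, e = -5.
So h(x) = -3x⁴ - x³ - 6x² - 6x - 5.
Check: h(2) = -97. ✓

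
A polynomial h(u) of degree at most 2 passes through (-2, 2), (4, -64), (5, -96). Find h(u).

Write h(u) = au^2 + bu + c. Substituting each data point gives a linear system:
  4a - 2b + c = 2
  16a + 4b + c = -64
  25a + 5b + c = -96
Solving the system yields a = -3, b = -5, c = 4.
So h(u) = -3u^2 - 5u + 4.
Check: h(-2) = 2. ✓

h(u) = -3u^2 - 5u + 4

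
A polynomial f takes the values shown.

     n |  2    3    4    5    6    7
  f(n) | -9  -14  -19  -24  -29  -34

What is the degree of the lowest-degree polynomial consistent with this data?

1

Forward differences of the values at n = 2, 3, 4, 5, 6, 7:
  f  : -9  -14  -19  -24  -29  -34
  Δ  : -5  -5  -5  -5  -5
  Δ^2: 0  0  0  0
  Δ^3: 0  0  0
  Δ^4: 0  0
  Δ^5: 0
The first differences are constant (-5) and nonzero, while all higher differences vanish, so the minimal degree is 1.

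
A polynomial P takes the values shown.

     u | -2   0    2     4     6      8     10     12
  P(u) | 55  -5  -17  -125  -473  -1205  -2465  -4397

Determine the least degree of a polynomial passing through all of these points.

3

Forward differences of the values at u = -2, 0, 2, 4, 6, 8, 10, 12:
  P  : 55  -5  -17  -125  -473  -1205  -2465  -4397
  Δ  : -60  -12  -108  -348  -732  -1260  -1932
  Δ^2: 48  -96  -240  -384  -528  -672
  Δ^3: -144  -144  -144  -144  -144
  Δ^4: 0  0  0  0
  Δ^5: 0  0  0
  Δ^6: 0  0
  Δ^7: 0
The third differences are constant (-144) and nonzero, while all higher differences vanish, so the minimal degree is 3.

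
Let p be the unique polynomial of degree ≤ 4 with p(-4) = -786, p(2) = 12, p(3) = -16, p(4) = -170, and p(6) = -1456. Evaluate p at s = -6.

Using the Lagrange interpolation formula with nodes -4, 2, 3, 4, 6:
  L_0(s) = (s - 2)(s - 3)(s - 4)(s - 6) / 3360
  L_1(s) = (s + 4)(s - 3)(s - 4)(s - 6) / -48
  L_2(s) = (s + 4)(s - 2)(s - 4)(s - 6) / 21
  L_3(s) = (s + 4)(s - 2)(s - 3)(s - 6) / -32
  L_4(s) = (s + 4)(s - 2)(s - 3)(s - 4) / 240
Then p(s) = -786·L_0(s) + 12·L_1(s) - 16·L_2(s) - 170·L_3(s) - 1456·L_4(s).
Expanding and collecting terms gives p(s) = -2s⁴ + 5s³ + 2s² - 3s + 2.
Evaluating at s = -6: p(-6) = -3580.

-3580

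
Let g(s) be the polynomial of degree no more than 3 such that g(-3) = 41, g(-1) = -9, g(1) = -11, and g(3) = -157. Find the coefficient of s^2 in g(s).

-6

Write g(s) = as^3 + bs^2 + cs + d. Substituting each data point gives a linear system:
  -27a + 9b - 3c + d = 41
  -a + b - c + d = -9
  a + b + c + d = -11
  27a + 9b + 3c + d = -157
Solving the system yields a = -4, b = -6, c = 3, d = -4.
So g(s) = -4s^3 - 6s^2 + 3s - 4.
The coefficient of s^2 is -6.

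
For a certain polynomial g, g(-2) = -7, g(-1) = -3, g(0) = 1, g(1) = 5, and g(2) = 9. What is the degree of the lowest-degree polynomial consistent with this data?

Forward differences of the values at t = -2, -1, 0, 1, 2:
  g  : -7  -3  1  5  9
  Δ  : 4  4  4  4
  Δ^2: 0  0  0
  Δ^3: 0  0
  Δ^4: 0
The first differences are constant (4) and nonzero, while all higher differences vanish, so the minimal degree is 1.

1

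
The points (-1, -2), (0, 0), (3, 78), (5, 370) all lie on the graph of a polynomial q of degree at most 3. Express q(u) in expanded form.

q(u) = 3u^3 - u

Write q(u) = au^3 + bu^2 + cu + d. Substituting each data point gives a linear system:
  -a + b - c + d = -2
  d = 0
  27a + 9b + 3c + d = 78
  125a + 25b + 5c + d = 370
Solving the system yields a = 3, b = 0, c = -1, d = 0.
So q(u) = 3u^3 - u.
Check: q(-1) = -2. ✓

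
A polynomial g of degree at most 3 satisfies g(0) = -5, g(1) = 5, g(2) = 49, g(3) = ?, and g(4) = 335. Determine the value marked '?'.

151

The 4 known points determine the degree-3 polynomial uniquely.
Write g(t) = at^3 + bt^2 + ct + d. Substituting each data point gives a linear system:
  d = -5
  a + b + c + d = 5
  8a + 4b + 2c + d = 49
  64a + 16b + 4c + d = 335
Solving the system yields a = 4, b = 5, c = 1, d = -5.
So g(t) = 4t^3 + 5t^2 + t - 5.
Then g(3) = 151.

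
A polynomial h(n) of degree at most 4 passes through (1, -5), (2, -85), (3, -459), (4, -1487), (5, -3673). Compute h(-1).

-7

Forward differences of the values at n = 1, 2, 3, 4, 5:
  h  : -5  -85  -459  -1487  -3673
  Δ  : -80  -374  -1028  -2186
  Δ^2: -294  -654  -1158
  Δ^3: -360  -504
  Δ^4: -144
The fourth differences are constant, confirming degree 4.
Interpolating (Newton forward form) and evaluating at n = -1 gives h(-1) = -7.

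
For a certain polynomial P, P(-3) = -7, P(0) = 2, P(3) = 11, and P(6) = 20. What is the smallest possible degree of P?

1

Forward differences of the values at s = -3, 0, 3, 6:
  P  : -7  2  11  20
  Δ  : 9  9  9
  Δ^2: 0  0
  Δ^3: 0
The first differences are constant (9) and nonzero, while all higher differences vanish, so the minimal degree is 1.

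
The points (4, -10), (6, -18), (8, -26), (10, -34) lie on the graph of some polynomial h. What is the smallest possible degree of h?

Forward differences of the values at x = 4, 6, 8, 10:
  h  : -10  -18  -26  -34
  Δ  : -8  -8  -8
  Δ^2: 0  0
  Δ^3: 0
The first differences are constant (-8) and nonzero, while all higher differences vanish, so the minimal degree is 1.

1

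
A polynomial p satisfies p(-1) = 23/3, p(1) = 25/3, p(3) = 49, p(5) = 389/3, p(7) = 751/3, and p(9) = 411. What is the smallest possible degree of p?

Forward differences of the values at x = -1, 1, 3, 5, 7, 9:
  p  : 23/3  25/3  49  389/3  751/3  411
  Δ  : 2/3  122/3  242/3  362/3  482/3
  Δ^2: 40  40  40  40
  Δ^3: 0  0  0
  Δ^4: 0  0
  Δ^5: 0
The second differences are constant (40) and nonzero, while all higher differences vanish, so the minimal degree is 2.

2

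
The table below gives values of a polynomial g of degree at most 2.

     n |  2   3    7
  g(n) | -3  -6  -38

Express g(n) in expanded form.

Write g(n) = an^2 + bn + c. Substituting each data point gives a linear system:
  4a + 2b + c = -3
  9a + 3b + c = -6
  49a + 7b + c = -38
Solving the system yields a = -1, b = 2, c = -3.
So g(n) = -n^2 + 2n - 3.
Check: g(3) = -6. ✓

g(n) = -n^2 + 2n - 3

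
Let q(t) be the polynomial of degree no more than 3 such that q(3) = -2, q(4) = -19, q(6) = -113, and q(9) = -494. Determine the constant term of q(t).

1

Write q(t) = at^3 + bt^2 + ct + d. Substituting each data point gives a linear system:
  27a + 9b + 3c + d = -2
  64a + 16b + 4c + d = -19
  216a + 36b + 6c + d = -113
  729a + 81b + 9c + d = -494
Solving the system yields a = -1, b = 3, c = -1, d = 1.
So q(t) = -t^3 + 3t^2 - t + 1.
The constant term is 1.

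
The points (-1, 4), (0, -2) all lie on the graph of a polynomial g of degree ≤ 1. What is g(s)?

g(s) = -6s - 2

Using the Lagrange interpolation formula with nodes -1, 0:
  L_0(s) = s / -1
  L_1(s) = (s + 1) / 1
Then g(s) = 4·L_0(s) - 2·L_1(s).
Expanding and collecting terms gives g(s) = -6s - 2.
Check: g(0) = -2. ✓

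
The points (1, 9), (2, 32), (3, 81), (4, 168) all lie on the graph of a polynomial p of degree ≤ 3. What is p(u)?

Using the Lagrange interpolation formula with nodes 1, 2, 3, 4:
  L_0(u) = (u - 2)(u - 3)(u - 4) / -6
  L_1(u) = (u - 1)(u - 3)(u - 4) / 2
  L_2(u) = (u - 1)(u - 2)(u - 4) / -2
  L_3(u) = (u - 1)(u - 2)(u - 3) / 6
Then p(u) = 9·L_0(u) + 32·L_1(u) + 81·L_2(u) + 168·L_3(u).
Expanding and collecting terms gives p(u) = 2u^3 + u^2 + 6u.
Check: p(4) = 168. ✓

p(u) = 2u^3 + u^2 + 6u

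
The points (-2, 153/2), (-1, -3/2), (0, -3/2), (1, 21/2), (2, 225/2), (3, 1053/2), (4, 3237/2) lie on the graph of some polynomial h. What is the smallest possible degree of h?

Forward differences of the values at u = -2, -1, 0, 1, 2, 3, 4:
  h  : 153/2  -3/2  -3/2  21/2  225/2  1053/2  3237/2
  Δ  : -78  0  12  102  414  1092
  Δ^2: 78  12  90  312  678
  Δ^3: -66  78  222  366
  Δ^4: 144  144  144
  Δ^5: 0  0
  Δ^6: 0
The fourth differences are constant (144) and nonzero, while all higher differences vanish, so the minimal degree is 4.

4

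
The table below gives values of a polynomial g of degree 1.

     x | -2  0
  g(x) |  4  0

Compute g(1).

Using the Lagrange interpolation formula with nodes -2, 0:
  L_0(x) = x / -2
  L_1(x) = (x + 2) / 2
Then g(x) = 4·L_0(x) + 0·L_1(x).
Expanding and collecting terms gives g(x) = -2x.
Evaluating at x = 1: g(1) = -2.

-2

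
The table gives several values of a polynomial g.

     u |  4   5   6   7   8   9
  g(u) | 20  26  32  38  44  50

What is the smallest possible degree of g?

Forward differences of the values at u = 4, 5, 6, 7, 8, 9:
  g  : 20  26  32  38  44  50
  Δ  : 6  6  6  6  6
  Δ^2: 0  0  0  0
  Δ^3: 0  0  0
  Δ^4: 0  0
  Δ^5: 0
The first differences are constant (6) and nonzero, while all higher differences vanish, so the minimal degree is 1.

1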